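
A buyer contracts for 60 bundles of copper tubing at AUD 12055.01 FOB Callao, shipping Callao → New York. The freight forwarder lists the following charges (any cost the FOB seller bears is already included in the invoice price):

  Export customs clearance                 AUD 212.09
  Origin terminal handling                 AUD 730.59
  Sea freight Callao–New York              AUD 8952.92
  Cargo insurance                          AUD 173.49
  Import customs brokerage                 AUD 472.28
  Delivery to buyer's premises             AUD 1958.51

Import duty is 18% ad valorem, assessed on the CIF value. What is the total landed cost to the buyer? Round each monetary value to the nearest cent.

Total landed cost: AUD 27424.87

FOB: the seller bears costs until goods are on board at the origin port; the buyer bears freight, insurance and all costs thereafter.
Already in the invoice (seller's account under FOB): export clearance, origin terminal — exclude.
CIF value = FOB price + freight + insurance = 12055.01 + 8952.92 + 173.49 = 21181.42
Import duty = 21181.42 × 18% = 3812.66
Buyer bears: freight 8952.92 + insurance 173.49 + brokerage 472.28 + delivery 1958.51 + duty 3812.66 = 15369.86
Landed cost = invoice 12055.01 + 15369.86 = 27424.87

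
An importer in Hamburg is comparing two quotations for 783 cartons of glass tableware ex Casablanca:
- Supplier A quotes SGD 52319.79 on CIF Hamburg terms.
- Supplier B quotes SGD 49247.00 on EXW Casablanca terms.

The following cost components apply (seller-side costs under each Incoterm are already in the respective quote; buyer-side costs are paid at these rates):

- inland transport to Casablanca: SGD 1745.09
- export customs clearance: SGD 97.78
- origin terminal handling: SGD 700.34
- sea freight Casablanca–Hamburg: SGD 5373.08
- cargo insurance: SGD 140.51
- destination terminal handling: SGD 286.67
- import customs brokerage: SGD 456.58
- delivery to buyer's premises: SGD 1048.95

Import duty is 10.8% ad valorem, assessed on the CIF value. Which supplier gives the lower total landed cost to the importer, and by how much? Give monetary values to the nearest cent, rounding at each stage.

Supplier A (CIF):
The CIF price already equals the CIF value: 52319.79
Import duty = 52319.79 × 10.8% = 5650.54
Buyer bears (A): 286.67 + 456.58 + 1048.95 = 1792.20
Landed cost (A) = invoice 52319.79 + 1792.20 + duty 5650.54 = 59762.53
Supplier B (EXW):
CIF value = EXW price + inland to port + export clearance + origin terminal + freight + insurance = 49247.00 + 1745.09 + 97.78 + 700.34 + 5373.08 + 140.51 = 57303.80
Import duty = 57303.80 × 10.8% = 6188.81
Buyer bears (B): 1745.09 + 97.78 + 700.34 + 5373.08 + 140.51 + 286.67 + 456.58 + 1048.95 = 9849.00
Landed cost (B) = invoice 49247.00 + 9849.00 + duty 6188.81 = 65284.81
Difference = |59762.53 − 65284.81| = 5522.28

Supplier A is cheaper by SGD 5522.28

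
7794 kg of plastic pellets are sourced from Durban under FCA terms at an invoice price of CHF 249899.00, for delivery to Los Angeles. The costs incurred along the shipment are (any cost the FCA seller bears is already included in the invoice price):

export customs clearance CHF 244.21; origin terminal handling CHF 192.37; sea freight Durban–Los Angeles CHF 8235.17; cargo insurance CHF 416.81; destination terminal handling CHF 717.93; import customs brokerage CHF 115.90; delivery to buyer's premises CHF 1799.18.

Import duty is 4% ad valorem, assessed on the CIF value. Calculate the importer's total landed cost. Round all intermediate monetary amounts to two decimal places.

Total landed cost: CHF 271726.09

FCA: the seller delivers export-cleared goods to the carrier; the buyer bears costs from that point.
Already in the invoice (seller's account under FCA): export clearance — exclude.
CIF value = FCA price + origin terminal + freight + insurance = 249899.00 + 192.37 + 8235.17 + 416.81 = 258743.35
Import duty = 258743.35 × 4% = 10349.73
Buyer bears: origin terminal 192.37 + freight 8235.17 + insurance 416.81 + destination terminal 717.93 + brokerage 115.90 + delivery 1799.18 + duty 10349.73 = 21827.09
Landed cost = invoice 249899.00 + 21827.09 = 271726.09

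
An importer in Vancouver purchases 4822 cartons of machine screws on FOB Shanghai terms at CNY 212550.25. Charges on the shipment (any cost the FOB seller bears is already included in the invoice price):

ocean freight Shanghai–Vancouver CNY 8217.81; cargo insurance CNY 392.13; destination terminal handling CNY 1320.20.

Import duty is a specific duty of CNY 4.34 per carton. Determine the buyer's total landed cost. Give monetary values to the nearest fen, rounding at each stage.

FOB: the seller bears costs until goods are on board at the origin port; the buyer bears freight, insurance and all costs thereafter.
CIF value = FOB price + freight + insurance = 212550.25 + 8217.81 + 392.13 = 221160.19
Import duty = 4822 × 4.34 = 20927.48
Buyer bears: freight 8217.81 + insurance 392.13 + destination terminal 1320.20 + duty 20927.48 = 30857.62
Landed cost = invoice 212550.25 + 30857.62 = 243407.87

Total landed cost: CNY 243407.87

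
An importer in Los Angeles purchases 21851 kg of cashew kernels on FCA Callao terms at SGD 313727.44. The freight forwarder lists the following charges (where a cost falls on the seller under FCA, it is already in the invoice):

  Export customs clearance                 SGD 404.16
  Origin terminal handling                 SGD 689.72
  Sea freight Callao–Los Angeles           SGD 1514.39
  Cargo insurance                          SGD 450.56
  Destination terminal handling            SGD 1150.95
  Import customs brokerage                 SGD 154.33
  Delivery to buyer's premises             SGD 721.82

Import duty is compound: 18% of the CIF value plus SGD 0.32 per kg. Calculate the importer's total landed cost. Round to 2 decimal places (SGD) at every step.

FCA: the seller delivers export-cleared goods to the carrier; the buyer bears costs from that point.
Already in the invoice (seller's account under FCA): export clearance — exclude.
CIF value = FCA price + origin terminal + freight + insurance = 313727.44 + 689.72 + 1514.39 + 450.56 = 316382.11
Ad valorem component: 316382.11 × 18% = 56948.78
Specific component: 21851 × 0.32 = 6992.32
Import duty = 56948.78 + 6992.32 = 63941.10
Buyer bears: origin terminal 689.72 + freight 1514.39 + insurance 450.56 + destination terminal 1150.95 + brokerage 154.33 + delivery 721.82 + duty 63941.10 = 68622.87
Landed cost = invoice 313727.44 + 68622.87 = 382350.31

Total landed cost: SGD 382350.31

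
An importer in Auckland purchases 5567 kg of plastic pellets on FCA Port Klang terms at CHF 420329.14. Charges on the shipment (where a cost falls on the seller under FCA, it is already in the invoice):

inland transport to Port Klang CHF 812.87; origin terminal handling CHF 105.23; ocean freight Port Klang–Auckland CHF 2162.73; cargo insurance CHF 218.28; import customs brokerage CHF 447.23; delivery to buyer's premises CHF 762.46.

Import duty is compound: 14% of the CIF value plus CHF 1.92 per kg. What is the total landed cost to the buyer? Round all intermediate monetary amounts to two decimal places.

Total landed cost: CHF 493907.86

FCA: the seller delivers export-cleared goods to the carrier; the buyer bears costs from that point.
Already in the invoice (seller's account under FCA): inland to port — exclude.
CIF value = FCA price + origin terminal + freight + insurance = 420329.14 + 105.23 + 2162.73 + 218.28 = 422815.38
Ad valorem component: 422815.38 × 14% = 59194.15
Specific component: 5567 × 1.92 = 10688.64
Import duty = 59194.15 + 10688.64 = 69882.79
Buyer bears: origin terminal 105.23 + freight 2162.73 + insurance 218.28 + brokerage 447.23 + delivery 762.46 + duty 69882.79 = 73578.72
Landed cost = invoice 420329.14 + 73578.72 = 493907.86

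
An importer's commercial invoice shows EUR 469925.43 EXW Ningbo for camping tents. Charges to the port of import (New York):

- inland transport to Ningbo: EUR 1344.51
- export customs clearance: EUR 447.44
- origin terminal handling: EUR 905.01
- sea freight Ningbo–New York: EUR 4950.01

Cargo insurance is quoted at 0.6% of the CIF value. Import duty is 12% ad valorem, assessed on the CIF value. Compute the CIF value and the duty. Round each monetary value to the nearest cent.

CIF value: EUR 480455.13; import duty: EUR 57654.62

Let C be the CIF value. C = EXW price + pre-shipment costs + freight + 0.6% × C
C − 0.6% × C = 469925.43 + 1344.51 + 447.44 + 905.01 + 4950.01
0.994 × C = 477572.40
C = 477572.40 / 0.994 = 480455.13
Insurance premium = 0.6% × 480455.13 = 2882.73
Import duty = 480455.13 × 12% = 57654.62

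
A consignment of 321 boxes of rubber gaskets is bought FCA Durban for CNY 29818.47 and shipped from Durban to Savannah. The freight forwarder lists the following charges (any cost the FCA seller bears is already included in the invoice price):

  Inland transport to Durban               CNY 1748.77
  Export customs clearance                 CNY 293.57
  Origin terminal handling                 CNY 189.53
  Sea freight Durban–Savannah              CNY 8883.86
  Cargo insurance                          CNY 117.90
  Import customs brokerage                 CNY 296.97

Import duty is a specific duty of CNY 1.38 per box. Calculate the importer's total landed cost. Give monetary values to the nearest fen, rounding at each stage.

FCA: the seller delivers export-cleared goods to the carrier; the buyer bears costs from that point.
Already in the invoice (seller's account under FCA): inland to port, export clearance — exclude.
CIF value = FCA price + origin terminal + freight + insurance = 29818.47 + 189.53 + 8883.86 + 117.90 = 39009.76
Import duty = 321 × 1.38 = 442.98
Buyer bears: origin terminal 189.53 + freight 8883.86 + insurance 117.90 + brokerage 296.97 + duty 442.98 = 9931.24
Landed cost = invoice 29818.47 + 9931.24 = 39749.71

Total landed cost: CNY 39749.71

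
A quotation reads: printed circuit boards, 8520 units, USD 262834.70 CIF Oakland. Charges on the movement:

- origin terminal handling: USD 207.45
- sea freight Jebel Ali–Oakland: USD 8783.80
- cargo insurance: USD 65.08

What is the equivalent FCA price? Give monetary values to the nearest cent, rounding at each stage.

From CIF to FCA, the seller no longer bears: origin terminal, freight, insurance.
FCA price = 262834.70 − 207.45 − 8783.80 − 65.08 = 253778.37

FCA price: USD 253778.37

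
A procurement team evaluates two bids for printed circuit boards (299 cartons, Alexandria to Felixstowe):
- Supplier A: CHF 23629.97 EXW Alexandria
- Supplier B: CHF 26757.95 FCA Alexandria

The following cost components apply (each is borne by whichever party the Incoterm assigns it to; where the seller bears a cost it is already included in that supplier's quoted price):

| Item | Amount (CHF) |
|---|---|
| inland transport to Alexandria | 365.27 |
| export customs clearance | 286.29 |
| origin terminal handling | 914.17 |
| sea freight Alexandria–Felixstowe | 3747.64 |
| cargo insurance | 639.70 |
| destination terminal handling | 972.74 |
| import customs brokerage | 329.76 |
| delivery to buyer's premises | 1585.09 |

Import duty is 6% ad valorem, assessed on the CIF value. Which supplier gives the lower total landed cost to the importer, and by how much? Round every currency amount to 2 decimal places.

Supplier A is cheaper by CHF 2625.01

Supplier A (EXW):
CIF value = EXW price + inland to port + export clearance + origin terminal + freight + insurance = 23629.97 + 365.27 + 286.29 + 914.17 + 3747.64 + 639.70 = 29583.04
Import duty = 29583.04 × 6% = 1774.98
Buyer bears (A): 365.27 + 286.29 + 914.17 + 3747.64 + 639.70 + 972.74 + 329.76 + 1585.09 = 8840.66
Landed cost (A) = invoice 23629.97 + 8840.66 + duty 1774.98 = 34245.61
Supplier B (FCA):
CIF value = FCA price + origin terminal + freight + insurance = 26757.95 + 914.17 + 3747.64 + 639.70 = 32059.46
Import duty = 32059.46 × 6% = 1923.57
Buyer bears (B): 914.17 + 3747.64 + 639.70 + 972.74 + 329.76 + 1585.09 = 8189.10
Landed cost (B) = invoice 26757.95 + 8189.10 + duty 1923.57 = 36870.62
Difference = |34245.61 − 36870.62| = 2625.01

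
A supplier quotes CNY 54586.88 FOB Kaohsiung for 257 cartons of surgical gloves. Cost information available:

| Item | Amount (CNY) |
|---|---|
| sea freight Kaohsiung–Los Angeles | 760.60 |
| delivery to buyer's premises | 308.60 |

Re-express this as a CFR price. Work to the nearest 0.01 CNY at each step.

CFR price: CNY 55347.48

Not relevant to the conversion: delivery — on the buyer under both terms; not part of either seller's price.
From FOB to CFR, the seller additionally bears: freight.
CFR price = 54586.88 + 760.60 = 55347.48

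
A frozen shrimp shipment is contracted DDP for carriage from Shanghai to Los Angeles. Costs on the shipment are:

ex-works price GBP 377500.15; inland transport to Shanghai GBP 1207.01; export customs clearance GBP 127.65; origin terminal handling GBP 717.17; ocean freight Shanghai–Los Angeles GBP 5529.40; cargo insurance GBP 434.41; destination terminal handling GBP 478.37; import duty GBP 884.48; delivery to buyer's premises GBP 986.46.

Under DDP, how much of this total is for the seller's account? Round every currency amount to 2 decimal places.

Seller's account: GBP 387865.10

DDP: the seller bears all costs including import duty.
Seller's account: goods 377500.15 + inland to port 1207.01 + export clearance 127.65 + origin terminal 717.17 + freight 5529.40 + insurance 434.41 + destination terminal 478.37 + duty 884.48 + delivery 986.46 = 387865.10
Buyer's account: 0.00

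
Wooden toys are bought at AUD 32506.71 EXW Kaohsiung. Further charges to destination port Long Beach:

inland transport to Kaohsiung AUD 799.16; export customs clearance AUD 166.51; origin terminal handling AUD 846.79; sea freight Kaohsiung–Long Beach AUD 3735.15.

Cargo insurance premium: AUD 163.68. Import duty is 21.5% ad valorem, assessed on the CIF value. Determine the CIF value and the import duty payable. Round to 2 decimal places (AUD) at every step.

CIF = EXW price + pre-shipment costs + freight + insurance
CIF = 32506.71 + 799.16 + 166.51 + 846.79 + 3735.15 + 163.68 = 38218.00
Import duty = 38218.00 × 21.5% = 8216.87

CIF value: AUD 38218.00; import duty: AUD 8216.87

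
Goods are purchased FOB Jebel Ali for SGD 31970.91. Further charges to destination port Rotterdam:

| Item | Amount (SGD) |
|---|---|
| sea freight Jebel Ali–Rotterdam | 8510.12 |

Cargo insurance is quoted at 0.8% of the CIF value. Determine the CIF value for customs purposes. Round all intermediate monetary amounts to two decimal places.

Let C be the CIF value. C = FOB price + freight + 0.8% × C
C − 0.8% × C = 31970.91 + 8510.12
0.992 × C = 40481.03
C = 40481.03 / 0.992 = 40807.49
Insurance premium = 0.8% × 40807.49 = 326.46

CIF value: SGD 40807.49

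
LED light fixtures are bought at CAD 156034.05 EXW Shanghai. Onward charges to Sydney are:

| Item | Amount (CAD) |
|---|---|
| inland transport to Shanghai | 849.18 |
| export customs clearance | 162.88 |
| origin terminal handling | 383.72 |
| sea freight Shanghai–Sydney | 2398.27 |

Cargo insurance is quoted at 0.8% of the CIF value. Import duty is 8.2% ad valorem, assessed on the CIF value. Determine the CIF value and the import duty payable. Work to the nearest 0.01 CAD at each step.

Let C be the CIF value. C = EXW price + pre-shipment costs + freight + 0.8% × C
C − 0.8% × C = 156034.05 + 849.18 + 162.88 + 383.72 + 2398.27
0.992 × C = 159828.10
C = 159828.10 / 0.992 = 161117.04
Insurance premium = 0.8% × 161117.04 = 1288.94
Import duty = 161117.04 × 8.2% = 13211.60

CIF value: CAD 161117.04; import duty: CAD 13211.60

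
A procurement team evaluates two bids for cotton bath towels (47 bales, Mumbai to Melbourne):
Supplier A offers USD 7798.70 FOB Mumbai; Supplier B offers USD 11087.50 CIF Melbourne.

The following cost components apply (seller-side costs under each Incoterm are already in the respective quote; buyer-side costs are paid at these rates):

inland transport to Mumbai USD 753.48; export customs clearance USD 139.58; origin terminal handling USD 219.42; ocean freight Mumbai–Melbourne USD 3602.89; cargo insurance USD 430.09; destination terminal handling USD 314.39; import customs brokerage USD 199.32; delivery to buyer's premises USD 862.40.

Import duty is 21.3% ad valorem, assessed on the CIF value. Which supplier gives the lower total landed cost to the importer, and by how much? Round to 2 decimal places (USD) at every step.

Supplier A (FOB):
CIF value = FOB price + freight + insurance = 7798.70 + 3602.89 + 430.09 = 11831.68
Import duty = 11831.68 × 21.3% = 2520.15
Buyer bears (A): 3602.89 + 430.09 + 314.39 + 199.32 + 862.40 = 5409.09
Landed cost (A) = invoice 7798.70 + 5409.09 + duty 2520.15 = 15727.94
Supplier B (CIF):
The CIF price already equals the CIF value: 11087.50
Import duty = 11087.50 × 21.3% = 2361.64
Buyer bears (B): 314.39 + 199.32 + 862.40 = 1376.11
Landed cost (B) = invoice 11087.50 + 1376.11 + duty 2361.64 = 14825.25
Difference = |15727.94 − 14825.25| = 902.69

Supplier B is cheaper by USD 902.69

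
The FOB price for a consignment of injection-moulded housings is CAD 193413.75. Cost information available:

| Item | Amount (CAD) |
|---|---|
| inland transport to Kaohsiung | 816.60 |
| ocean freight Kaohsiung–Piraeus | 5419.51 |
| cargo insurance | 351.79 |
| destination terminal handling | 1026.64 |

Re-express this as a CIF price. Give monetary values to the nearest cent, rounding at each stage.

CIF price: CAD 199185.05

Not relevant to the conversion: inland to port — on the seller under both FOB and CIF; already in the FOB price and stays in the CIF price. destination terminal — on the buyer under both terms; not part of either seller's price.
From FOB to CIF, the seller additionally bears: freight, insurance.
CIF price = 193413.75 + 5419.51 + 351.79 = 199185.05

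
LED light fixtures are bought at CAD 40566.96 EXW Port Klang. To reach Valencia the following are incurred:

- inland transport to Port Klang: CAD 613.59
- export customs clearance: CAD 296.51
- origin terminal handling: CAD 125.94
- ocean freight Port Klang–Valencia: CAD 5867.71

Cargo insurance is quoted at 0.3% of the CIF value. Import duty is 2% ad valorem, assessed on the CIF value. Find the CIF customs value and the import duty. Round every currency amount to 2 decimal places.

CIF value: CAD 47613.55; import duty: CAD 952.27

Let C be the CIF value. C = EXW price + pre-shipment costs + freight + 0.3% × C
C − 0.3% × C = 40566.96 + 613.59 + 296.51 + 125.94 + 5867.71
0.997 × C = 47470.71
C = 47470.71 / 0.997 = 47613.55
Insurance premium = 0.3% × 47613.55 = 142.84
Import duty = 47613.55 × 2% = 952.27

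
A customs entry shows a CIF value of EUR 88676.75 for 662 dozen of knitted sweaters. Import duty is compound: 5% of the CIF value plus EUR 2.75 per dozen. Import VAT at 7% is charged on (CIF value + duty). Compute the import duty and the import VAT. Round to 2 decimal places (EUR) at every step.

Ad valorem component: 88676.75 × 5% = 4433.84
Specific component: 662 × 2.75 = 1820.50
Import duty = 4433.84 + 1820.50 = 6254.34
VAT base = CIF + duty = 88676.75 + 6254.34 = 94931.09
Import VAT = 94931.09 × 7% = 6645.18

Import duty: EUR 6254.34; import VAT: EUR 6645.18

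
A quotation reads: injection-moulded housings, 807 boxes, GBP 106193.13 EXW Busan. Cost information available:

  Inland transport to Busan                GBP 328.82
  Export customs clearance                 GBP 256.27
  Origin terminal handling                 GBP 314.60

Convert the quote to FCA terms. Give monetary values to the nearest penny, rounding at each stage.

FCA price: GBP 106778.22

Not relevant to the conversion: origin terminal — on the buyer under both terms; not part of either seller's price.
From EXW to FCA, the seller additionally bears: inland to port, export clearance.
FCA price = 106193.13 + 328.82 + 256.27 = 106778.22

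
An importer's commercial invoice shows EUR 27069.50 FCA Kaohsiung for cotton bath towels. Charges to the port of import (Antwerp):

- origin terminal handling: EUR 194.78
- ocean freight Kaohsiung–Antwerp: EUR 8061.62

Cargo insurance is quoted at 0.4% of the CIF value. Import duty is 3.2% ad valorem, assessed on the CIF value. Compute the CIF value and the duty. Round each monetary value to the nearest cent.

CIF value: EUR 35467.77; import duty: EUR 1134.97

Let C be the CIF value. C = FCA price + pre-shipment costs + freight + 0.4% × C
C − 0.4% × C = 27069.50 + 194.78 + 8061.62
0.996 × C = 35325.90
C = 35325.90 / 0.996 = 35467.77
Insurance premium = 0.4% × 35467.77 = 141.87
Import duty = 35467.77 × 3.2% = 1134.97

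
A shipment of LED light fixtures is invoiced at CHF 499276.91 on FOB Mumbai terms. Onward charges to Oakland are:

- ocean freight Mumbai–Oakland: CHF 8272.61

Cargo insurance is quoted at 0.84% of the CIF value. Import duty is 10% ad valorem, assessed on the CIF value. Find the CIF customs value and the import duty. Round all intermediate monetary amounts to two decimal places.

Let C be the CIF value. C = FOB price + freight + 0.84% × C
C − 0.84% × C = 499276.91 + 8272.61
0.9916 × C = 507549.52
C = 507549.52 / 0.9916 = 511849.05
Insurance premium = 0.84% × 511849.05 = 4299.53
Import duty = 511849.05 × 10% = 51184.91

CIF value: CHF 511849.05; import duty: CHF 51184.91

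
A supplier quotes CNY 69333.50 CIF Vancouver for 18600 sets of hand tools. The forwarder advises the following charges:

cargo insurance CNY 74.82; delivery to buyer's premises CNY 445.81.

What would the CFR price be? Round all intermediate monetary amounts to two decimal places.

Not relevant to the conversion: delivery — on the buyer under both terms; not part of either seller's price.
From CIF to CFR, the seller no longer bears: insurance.
CFR price = 69333.50 − 74.82 = 69258.68

CFR price: CNY 69258.68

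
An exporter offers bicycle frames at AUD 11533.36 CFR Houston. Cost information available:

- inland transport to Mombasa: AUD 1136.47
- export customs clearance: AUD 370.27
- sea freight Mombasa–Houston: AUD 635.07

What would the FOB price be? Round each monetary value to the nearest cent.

FOB price: AUD 10898.29

Not relevant to the conversion: inland to port, export clearance — on the seller under both CFR and FOB; already in the CFR price and stays in the FOB price.
From CFR to FOB, the seller no longer bears: freight.
FOB price = 11533.36 − 635.07 = 10898.29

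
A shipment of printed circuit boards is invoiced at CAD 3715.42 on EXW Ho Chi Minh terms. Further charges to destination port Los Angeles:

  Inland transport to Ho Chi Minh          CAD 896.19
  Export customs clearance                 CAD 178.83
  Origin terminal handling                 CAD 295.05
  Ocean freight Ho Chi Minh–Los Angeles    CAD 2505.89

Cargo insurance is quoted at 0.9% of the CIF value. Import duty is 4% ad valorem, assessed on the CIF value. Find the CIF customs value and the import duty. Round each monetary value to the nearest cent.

CIF value: CAD 7660.32; import duty: CAD 306.41

Let C be the CIF value. C = EXW price + pre-shipment costs + freight + 0.9% × C
C − 0.9% × C = 3715.42 + 896.19 + 178.83 + 295.05 + 2505.89
0.991 × C = 7591.38
C = 7591.38 / 0.991 = 7660.32
Insurance premium = 0.9% × 7660.32 = 68.94
Import duty = 7660.32 × 4% = 306.41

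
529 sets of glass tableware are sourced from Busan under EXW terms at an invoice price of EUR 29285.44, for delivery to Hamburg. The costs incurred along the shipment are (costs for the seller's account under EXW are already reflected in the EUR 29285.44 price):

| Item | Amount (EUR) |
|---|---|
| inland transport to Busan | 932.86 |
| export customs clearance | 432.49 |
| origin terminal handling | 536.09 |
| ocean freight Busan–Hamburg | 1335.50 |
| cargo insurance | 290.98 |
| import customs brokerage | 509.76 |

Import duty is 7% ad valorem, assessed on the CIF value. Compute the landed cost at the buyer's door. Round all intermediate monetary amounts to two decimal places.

Total landed cost: EUR 35620.06

EXW: the seller makes goods available at their premises; the buyer bears all onward costs.
CIF value = EXW price + inland to port + export clearance + origin terminal + freight + insurance = 29285.44 + 932.86 + 432.49 + 536.09 + 1335.50 + 290.98 = 32813.36
Import duty = 32813.36 × 7% = 2296.94
Buyer bears: inland to port 932.86 + export clearance 432.49 + origin terminal 536.09 + freight 1335.50 + insurance 290.98 + brokerage 509.76 + duty 2296.94 = 6334.62
Landed cost = invoice 29285.44 + 6334.62 = 35620.06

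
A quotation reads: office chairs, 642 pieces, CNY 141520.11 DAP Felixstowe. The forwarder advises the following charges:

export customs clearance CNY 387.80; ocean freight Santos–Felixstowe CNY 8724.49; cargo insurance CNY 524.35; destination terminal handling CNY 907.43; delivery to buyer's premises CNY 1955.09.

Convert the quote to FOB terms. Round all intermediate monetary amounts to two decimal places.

FOB price: CNY 129408.75

Not relevant to the conversion: export clearance — on the seller under both DAP and FOB; already in the DAP price and stays in the FOB price.
From DAP to FOB, the seller no longer bears: freight, insurance, destination terminal, delivery.
FOB price = 141520.11 − 8724.49 − 524.35 − 907.43 − 1955.09 = 129408.75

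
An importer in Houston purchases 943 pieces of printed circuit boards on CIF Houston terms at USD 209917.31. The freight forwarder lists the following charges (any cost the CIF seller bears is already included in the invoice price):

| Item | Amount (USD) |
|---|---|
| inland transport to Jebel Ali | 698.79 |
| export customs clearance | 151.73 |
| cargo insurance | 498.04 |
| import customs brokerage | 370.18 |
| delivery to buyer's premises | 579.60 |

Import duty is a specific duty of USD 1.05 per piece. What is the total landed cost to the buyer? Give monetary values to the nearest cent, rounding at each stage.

Total landed cost: USD 211857.24

CIF: the seller pays costs through ocean freight and marine insurance to the destination port.
Already in the invoice (seller's account under CIF): inland to port, export clearance, insurance — exclude.
The CIF price already equals the CIF value: 209917.31
Import duty = 943 × 1.05 = 990.15
Buyer bears: brokerage 370.18 + delivery 579.60 + duty 990.15 = 1939.93
Landed cost = invoice 209917.31 + 1939.93 = 211857.24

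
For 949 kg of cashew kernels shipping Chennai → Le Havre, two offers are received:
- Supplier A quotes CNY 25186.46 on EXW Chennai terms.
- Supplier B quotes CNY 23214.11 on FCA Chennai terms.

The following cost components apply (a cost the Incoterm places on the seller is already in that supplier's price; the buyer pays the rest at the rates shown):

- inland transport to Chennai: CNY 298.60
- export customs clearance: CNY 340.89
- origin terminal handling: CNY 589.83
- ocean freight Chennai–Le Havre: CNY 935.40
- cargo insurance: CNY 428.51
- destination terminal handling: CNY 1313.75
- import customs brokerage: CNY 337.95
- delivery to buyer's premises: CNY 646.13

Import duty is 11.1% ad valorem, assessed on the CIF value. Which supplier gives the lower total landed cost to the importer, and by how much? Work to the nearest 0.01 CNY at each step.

Supplier B is cheaper by CNY 2901.76

Supplier A (EXW):
CIF value = EXW price + inland to port + export clearance + origin terminal + freight + insurance = 25186.46 + 298.60 + 340.89 + 589.83 + 935.40 + 428.51 = 27779.69
Import duty = 27779.69 × 11.1% = 3083.55
Buyer bears (A): 298.60 + 340.89 + 589.83 + 935.40 + 428.51 + 1313.75 + 337.95 + 646.13 = 4891.06
Landed cost (A) = invoice 25186.46 + 4891.06 + duty 3083.55 = 33161.07
Supplier B (FCA):
CIF value = FCA price + origin terminal + freight + insurance = 23214.11 + 589.83 + 935.40 + 428.51 = 25167.85
Import duty = 25167.85 × 11.1% = 2793.63
Buyer bears (B): 589.83 + 935.40 + 428.51 + 1313.75 + 337.95 + 646.13 = 4251.57
Landed cost (B) = invoice 23214.11 + 4251.57 + duty 2793.63 = 30259.31
Difference = |33161.07 − 30259.31| = 2901.76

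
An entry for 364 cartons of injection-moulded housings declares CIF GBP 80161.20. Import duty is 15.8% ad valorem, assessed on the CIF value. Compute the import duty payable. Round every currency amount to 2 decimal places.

Import duty: GBP 12665.47

Import duty = 80161.20 × 15.8% = 12665.47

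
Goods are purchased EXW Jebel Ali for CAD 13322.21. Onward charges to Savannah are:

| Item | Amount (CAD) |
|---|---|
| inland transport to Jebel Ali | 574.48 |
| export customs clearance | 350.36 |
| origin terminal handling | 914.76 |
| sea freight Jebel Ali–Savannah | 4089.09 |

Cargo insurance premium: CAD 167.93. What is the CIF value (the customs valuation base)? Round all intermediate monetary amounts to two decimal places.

CIF = EXW price + pre-shipment costs + freight + insurance
CIF = 13322.21 + 574.48 + 350.36 + 914.76 + 4089.09 + 167.93 = 19418.83

CIF value: CAD 19418.83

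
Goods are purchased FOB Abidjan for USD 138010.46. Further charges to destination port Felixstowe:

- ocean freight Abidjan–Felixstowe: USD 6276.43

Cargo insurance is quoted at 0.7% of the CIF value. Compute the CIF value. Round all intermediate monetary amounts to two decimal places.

CIF value: USD 145304.02

Let C be the CIF value. C = FOB price + freight + 0.7% × C
C − 0.7% × C = 138010.46 + 6276.43
0.993 × C = 144286.89
C = 144286.89 / 0.993 = 145304.02
Insurance premium = 0.7% × 145304.02 = 1017.13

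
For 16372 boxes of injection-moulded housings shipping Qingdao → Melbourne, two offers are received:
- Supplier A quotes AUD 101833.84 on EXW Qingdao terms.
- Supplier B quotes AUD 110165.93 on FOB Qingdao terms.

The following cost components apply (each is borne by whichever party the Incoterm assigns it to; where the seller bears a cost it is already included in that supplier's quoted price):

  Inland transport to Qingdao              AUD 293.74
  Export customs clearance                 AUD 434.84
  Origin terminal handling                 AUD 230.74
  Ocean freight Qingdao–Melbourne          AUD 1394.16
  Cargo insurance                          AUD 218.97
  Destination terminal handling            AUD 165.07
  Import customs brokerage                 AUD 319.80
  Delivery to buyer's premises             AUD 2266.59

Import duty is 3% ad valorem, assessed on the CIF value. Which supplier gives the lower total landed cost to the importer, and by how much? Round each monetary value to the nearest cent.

Supplier A (EXW):
CIF value = EXW price + inland to port + export clearance + origin terminal + freight + insurance = 101833.84 + 293.74 + 434.84 + 230.74 + 1394.16 + 218.97 = 104406.29
Import duty = 104406.29 × 3% = 3132.19
Buyer bears (A): 293.74 + 434.84 + 230.74 + 1394.16 + 218.97 + 165.07 + 319.80 + 2266.59 = 5323.91
Landed cost (A) = invoice 101833.84 + 5323.91 + duty 3132.19 = 110289.94
Supplier B (FOB):
CIF value = FOB price + freight + insurance = 110165.93 + 1394.16 + 218.97 = 111779.06
Import duty = 111779.06 × 3% = 3353.37
Buyer bears (B): 1394.16 + 218.97 + 165.07 + 319.80 + 2266.59 = 4364.59
Landed cost (B) = invoice 110165.93 + 4364.59 + duty 3353.37 = 117883.89
Difference = |110289.94 − 117883.89| = 7593.95

Supplier A is cheaper by AUD 7593.95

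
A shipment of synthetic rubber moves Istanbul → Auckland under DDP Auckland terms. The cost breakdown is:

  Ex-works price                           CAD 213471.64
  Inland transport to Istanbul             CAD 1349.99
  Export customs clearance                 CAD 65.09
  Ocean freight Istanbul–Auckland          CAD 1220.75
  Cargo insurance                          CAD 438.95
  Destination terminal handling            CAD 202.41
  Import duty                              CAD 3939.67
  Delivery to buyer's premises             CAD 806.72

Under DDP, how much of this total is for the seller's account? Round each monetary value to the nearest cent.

Seller's account: CAD 221495.22

DDP: the seller bears all costs including import duty.
Seller's account: goods 213471.64 + inland to port 1349.99 + export clearance 65.09 + freight 1220.75 + insurance 438.95 + destination terminal 202.41 + duty 3939.67 + delivery 806.72 = 221495.22
Buyer's account: 0.00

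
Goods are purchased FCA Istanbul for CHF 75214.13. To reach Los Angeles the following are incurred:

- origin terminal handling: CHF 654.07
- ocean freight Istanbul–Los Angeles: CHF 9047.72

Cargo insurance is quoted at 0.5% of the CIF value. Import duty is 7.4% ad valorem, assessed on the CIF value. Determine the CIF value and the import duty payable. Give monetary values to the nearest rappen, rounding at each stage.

CIF value: CHF 85342.63; import duty: CHF 6315.35

Let C be the CIF value. C = FCA price + pre-shipment costs + freight + 0.5% × C
C − 0.5% × C = 75214.13 + 654.07 + 9047.72
0.995 × C = 84915.92
C = 84915.92 / 0.995 = 85342.63
Insurance premium = 0.5% × 85342.63 = 426.71
Import duty = 85342.63 × 7.4% = 6315.35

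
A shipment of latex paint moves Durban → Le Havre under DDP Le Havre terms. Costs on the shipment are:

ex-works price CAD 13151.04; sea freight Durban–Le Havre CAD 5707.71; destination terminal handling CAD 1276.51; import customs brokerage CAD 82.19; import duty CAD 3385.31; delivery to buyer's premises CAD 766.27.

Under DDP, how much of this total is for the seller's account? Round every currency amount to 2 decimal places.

Seller's account: CAD 24369.03

DDP: the seller bears all costs including import duty.
Seller's account: goods 13151.04 + freight 5707.71 + destination terminal 1276.51 + brokerage 82.19 + duty 3385.31 + delivery 766.27 = 24369.03
Buyer's account: 0.00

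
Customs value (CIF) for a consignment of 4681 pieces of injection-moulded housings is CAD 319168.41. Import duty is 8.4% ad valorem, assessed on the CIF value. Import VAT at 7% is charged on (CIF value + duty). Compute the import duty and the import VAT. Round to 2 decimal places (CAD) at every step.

Import duty: CAD 26810.15; import VAT: CAD 24218.50

Import duty = 319168.41 × 8.4% = 26810.15
VAT base = CIF + duty = 319168.41 + 26810.15 = 345978.56
Import VAT = 345978.56 × 7% = 24218.50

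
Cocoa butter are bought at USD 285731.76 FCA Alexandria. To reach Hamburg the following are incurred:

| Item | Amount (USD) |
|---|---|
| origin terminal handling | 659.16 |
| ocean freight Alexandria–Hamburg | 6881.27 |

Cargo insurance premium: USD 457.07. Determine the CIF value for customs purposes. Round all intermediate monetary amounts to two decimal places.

CIF = FCA price + pre-shipment costs + freight + insurance
CIF = 285731.76 + 659.16 + 6881.27 + 457.07 = 293729.26

CIF value: USD 293729.26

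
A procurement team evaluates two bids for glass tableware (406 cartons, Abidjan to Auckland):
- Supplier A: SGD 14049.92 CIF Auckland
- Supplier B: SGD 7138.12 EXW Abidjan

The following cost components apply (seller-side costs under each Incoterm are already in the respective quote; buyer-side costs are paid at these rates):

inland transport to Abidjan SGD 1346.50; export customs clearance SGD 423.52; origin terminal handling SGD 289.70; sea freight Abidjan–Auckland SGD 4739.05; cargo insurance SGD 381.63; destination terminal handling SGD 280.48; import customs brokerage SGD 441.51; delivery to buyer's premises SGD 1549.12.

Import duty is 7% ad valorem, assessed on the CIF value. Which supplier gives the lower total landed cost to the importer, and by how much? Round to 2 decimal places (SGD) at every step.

Supplier A (CIF):
The CIF price already equals the CIF value: 14049.92
Import duty = 14049.92 × 7% = 983.49
Buyer bears (A): 280.48 + 441.51 + 1549.12 = 2271.11
Landed cost (A) = invoice 14049.92 + 2271.11 + duty 983.49 = 17304.52
Supplier B (EXW):
CIF value = EXW price + inland to port + export clearance + origin terminal + freight + insurance = 7138.12 + 1346.50 + 423.52 + 289.70 + 4739.05 + 381.63 = 14318.52
Import duty = 14318.52 × 7% = 1002.30
Buyer bears (B): 1346.50 + 423.52 + 289.70 + 4739.05 + 381.63 + 280.48 + 441.51 + 1549.12 = 9451.51
Landed cost (B) = invoice 7138.12 + 9451.51 + duty 1002.30 = 17591.93
Difference = |17304.52 − 17591.93| = 287.41

Supplier A is cheaper by SGD 287.41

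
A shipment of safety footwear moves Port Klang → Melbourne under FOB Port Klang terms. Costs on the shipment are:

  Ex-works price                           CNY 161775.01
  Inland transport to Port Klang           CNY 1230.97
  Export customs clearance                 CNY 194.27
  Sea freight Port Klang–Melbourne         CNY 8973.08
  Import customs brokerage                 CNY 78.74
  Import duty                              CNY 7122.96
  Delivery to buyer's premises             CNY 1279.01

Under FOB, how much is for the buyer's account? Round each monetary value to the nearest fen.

Buyer's account: CNY 17453.79

FOB: the seller bears costs until goods are on board at the origin port; the buyer bears freight, insurance and all costs thereafter.
Seller's account: goods 161775.01 + inland to port 1230.97 + export clearance 194.27 = 163200.25
Buyer's account: freight 8973.08 + brokerage 78.74 + duty 7122.96 + delivery 1279.01 = 17453.79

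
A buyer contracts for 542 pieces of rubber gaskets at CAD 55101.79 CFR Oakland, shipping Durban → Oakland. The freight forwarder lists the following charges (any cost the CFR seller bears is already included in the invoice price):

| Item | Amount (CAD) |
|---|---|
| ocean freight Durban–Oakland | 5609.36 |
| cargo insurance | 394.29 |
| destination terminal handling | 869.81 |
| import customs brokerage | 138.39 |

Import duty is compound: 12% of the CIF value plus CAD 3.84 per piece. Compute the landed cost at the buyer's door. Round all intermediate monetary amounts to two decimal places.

Total landed cost: CAD 65245.09

CFR: the seller pays costs through ocean freight to the destination port, but not insurance.
Already in the invoice (seller's account under CFR): freight — exclude.
CIF value = CFR price + insurance = 55101.79 + 394.29 = 55496.08
Ad valorem component: 55496.08 × 12% = 6659.53
Specific component: 542 × 3.84 = 2081.28
Import duty = 6659.53 + 2081.28 = 8740.81
Buyer bears: insurance 394.29 + destination terminal 869.81 + brokerage 138.39 + duty 8740.81 = 10143.30
Landed cost = invoice 55101.79 + 10143.30 = 65245.09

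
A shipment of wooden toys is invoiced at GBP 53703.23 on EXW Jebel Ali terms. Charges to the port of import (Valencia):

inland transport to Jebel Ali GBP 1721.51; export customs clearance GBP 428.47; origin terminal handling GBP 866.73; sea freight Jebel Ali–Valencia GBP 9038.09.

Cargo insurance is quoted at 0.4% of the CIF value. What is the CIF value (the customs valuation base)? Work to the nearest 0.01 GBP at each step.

CIF value: GBP 66022.12

Let C be the CIF value. C = EXW price + pre-shipment costs + freight + 0.4% × C
C − 0.4% × C = 53703.23 + 1721.51 + 428.47 + 866.73 + 9038.09
0.996 × C = 65758.03
C = 65758.03 / 0.996 = 66022.12
Insurance premium = 0.4% × 66022.12 = 264.09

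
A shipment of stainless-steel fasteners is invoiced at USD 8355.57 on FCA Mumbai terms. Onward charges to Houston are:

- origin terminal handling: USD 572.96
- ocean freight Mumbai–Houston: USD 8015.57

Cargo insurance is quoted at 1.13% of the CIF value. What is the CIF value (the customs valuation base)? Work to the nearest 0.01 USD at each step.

Let C be the CIF value. C = FCA price + pre-shipment costs + freight + 1.13% × C
C − 1.13% × C = 8355.57 + 572.96 + 8015.57
0.9887 × C = 16944.10
C = 16944.10 / 0.9887 = 17137.76
Insurance premium = 1.13% × 17137.76 = 193.66

CIF value: USD 17137.76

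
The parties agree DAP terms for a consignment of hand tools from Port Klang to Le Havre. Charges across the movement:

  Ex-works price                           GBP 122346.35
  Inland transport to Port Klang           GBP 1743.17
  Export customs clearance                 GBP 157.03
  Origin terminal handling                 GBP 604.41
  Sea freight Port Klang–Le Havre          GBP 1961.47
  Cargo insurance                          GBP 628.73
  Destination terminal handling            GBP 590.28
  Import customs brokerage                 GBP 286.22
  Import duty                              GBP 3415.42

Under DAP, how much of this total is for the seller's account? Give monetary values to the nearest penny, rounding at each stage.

Seller's account: GBP 128031.44

DAP: the seller bears all costs to the named destination except import duty and clearance.
Seller's account: goods 122346.35 + inland to port 1743.17 + export clearance 157.03 + origin terminal 604.41 + freight 1961.47 + insurance 628.73 + destination terminal 590.28 = 128031.44
Buyer's account: brokerage 286.22 + duty 3415.42 = 3701.64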